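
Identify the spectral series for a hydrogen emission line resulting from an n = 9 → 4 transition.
Brackett series

The spectral series in hydrogen are named based on the final (lower) energy level:
- Lyman series: n_final = 1 (ultraviolet)
- Balmer series: n_final = 2 (visible/near-UV)
- Paschen series: n_final = 3 (infrared)
- Brackett series: n_final = 4 (infrared)
- Pfund series: n_final = 5 (far infrared)

Since this transition ends at n = 4, it belongs to the Brackett series.

For reference, this 9 → 4 line has photon energy
ΔE = 13.6057 eV × (1/4² - 1/9²) = 0.68238464506 eV,
corresponding to wavelength λ = hc/ΔE = 1239.84 eV·nm / 0.68238464506 eV = 1816.92248 nm in the infrared region.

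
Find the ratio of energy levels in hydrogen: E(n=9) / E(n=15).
2.77778

Using E_n = -13.6057 Z² / n² eV with Z = 1:

E_9 = -13.6057 / 9² = -13.6057 / 81 = -0.16797160494 eV
E_15 = -13.6057 / 15² = -13.6057 / 225 = -0.06046977778 eV

The ratio is:
E_9/E_15 = (-0.16797160494) / (-0.06046977778)
E_9/E_15 = (-13.6057/81) / (-13.6057/225)
E_9/E_15 = 225/81
E_9/E_15 = 2.77778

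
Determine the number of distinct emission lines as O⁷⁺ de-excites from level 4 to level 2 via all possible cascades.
3

The electron can occupy levels n = 2, 3, ..., 4 during de-excitation — that is m = 4 - 2 + 1 = 3 distinct levels.

The number of distinct spectral lines equals the number of ways to choose 2 of these m levels (each pair gives one possible emission transition):

Number of lines = m(m-1)/2 = 3×2/2 = 3

These correspond to all possible transitions between the 3 levels:
4 → 3, 4 → 2, 3 → 2

Each transition produces a photon with a unique energy (and thus wavelength). This count does not depend on Z.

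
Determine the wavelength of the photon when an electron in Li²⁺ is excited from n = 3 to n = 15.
94.9235 nm

First, find the transition energy using E_n = -13.6057 Z² / n² eV:
E_3 = -13.6057 × 3² / 3² = -13.605700 eV
E_15 = -13.6057 × 3² / 15² = -0.544228 eV

Photon energy: |ΔE| = |E_15 - E_3| = 13.061472 eV

Convert to wavelength using E = hc/λ with hc = 1239.84 eV·nm:
λ = hc/E = 1239.84 eV·nm / 13.061472 eV
λ = 94.9235 nm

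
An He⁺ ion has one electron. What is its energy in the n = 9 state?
-0.67189 eV

For hydrogen-like ions, the energy levels scale with Z²:
E_n = -13.6057 Z² / n² eV

For He⁺ (Z = 2) at n = 9:
E_9 = -13.6057 × 2² / 9²
E_9 = -13.6057 × 4 / 81
E_9 = -54.4228 / 81
E_9 = -0.67189 eV

The energy is 4 times more negative than hydrogen at the same n due to the stronger nuclear charge.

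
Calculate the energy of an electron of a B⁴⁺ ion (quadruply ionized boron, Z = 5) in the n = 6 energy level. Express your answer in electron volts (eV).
-9.4484 eV

The energy levels of a hydrogen-like atom are given by:
E_n = -13.6057 Z² / n² eV  (with Z = 5 for B⁴⁺)

For n = 6:
E_6 = -13.6057 × 5² / 6²
E_6 = -13.6057 × 25 / 36
E_6 = -9.4484 eV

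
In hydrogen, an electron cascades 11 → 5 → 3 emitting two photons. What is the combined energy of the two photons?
1.3993 eV

The energy levels of hydrogen are E_n = -13.6057 / n² eV.

First transition (11 → 5):
ΔE₁ = |E_5 - E_11|
ΔE₁ = |-0.5442280000 - (-0.1124438017)| = 0.4317842 eV

Second transition (5 → 3):
ΔE₂ = |E_3 - E_5|
ΔE₂ = |-1.5117444444 - (-0.5442280000)| = 0.9675164 eV

Total energy released:
E_total = ΔE₁ + ΔE₂ = 0.4317842 + 0.9675164 = 1.3993 eV

Note: This equals the direct transition 11 → 3: 1.3993 eV ✓
Energy is conserved regardless of the path taken.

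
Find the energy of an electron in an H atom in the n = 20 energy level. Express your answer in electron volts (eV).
-0.03401 eV

The energy levels of a hydrogen-like atom are given by:
E_n = -13.6057 eV / n²

For n = 20:
E_20 = -13.6057 eV / 20²
E_20 = -13.6057 eV / 400
E_20 = -0.03401 eV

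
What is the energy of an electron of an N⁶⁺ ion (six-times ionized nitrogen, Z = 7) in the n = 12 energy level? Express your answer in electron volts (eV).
-4.62972 eV

The energy levels of a hydrogen-like atom are given by:
E_n = -13.6057 Z² / n² eV  (with Z = 7 for N⁶⁺)

For n = 12:
E_12 = -13.6057 × 7² / 12²
E_12 = -13.6057 × 49 / 144
E_12 = -4.62972 eV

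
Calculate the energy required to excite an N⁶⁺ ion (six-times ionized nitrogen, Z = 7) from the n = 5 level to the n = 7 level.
13.061 eV

The energy levels of a hydrogen-like atom are E_n = -13.6057 Z² eV / n².

Energy at n = 5: E_5 = -13.6057 × 7² / 5² = -26.667172 eV
Energy at n = 7: E_7 = -13.6057 × 7² / 7² = -13.605700 eV

The excitation energy is the difference:
ΔE = E_7 - E_5
ΔE = -13.605700 - (-26.667172)
ΔE = 13.061 eV

Since this is positive, energy must be absorbed (photon absorption).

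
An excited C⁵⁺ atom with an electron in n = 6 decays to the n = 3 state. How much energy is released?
40.82 eV

The energy levels are E_n = -13.6057 Z² eV / n².

Energy at n = 6: E_6 = -13.6057 × 6² / 6² = -13.60570 eV
Energy at n = 3: E_3 = -13.6057 × 6² / 3² = -54.42280 eV

For emission (electron falling to lower state), the photon energy is:
E_photon = E_6 - E_3 = |-13.60570 - (-54.42280)|
E_photon = 40.82 eV

This energy is carried away by the emitted photon.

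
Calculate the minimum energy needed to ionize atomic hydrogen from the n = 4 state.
0.8504 eV

The ionization energy is the energy needed to remove the electron completely (n → ∞).

For hydrogen, E_n = -13.6057 eV / n².

At n = 4: E_4 = -13.6057 / 4² = -0.8503563 eV
At n = ∞: E_∞ = 0 eV

Ionization energy = E_∞ - E_4 = 0 - (-0.8503563) = 0.8503563 eV
Ionization energy ≈ 0.8504 eV

This is also called the binding energy of the electron in state n = 4.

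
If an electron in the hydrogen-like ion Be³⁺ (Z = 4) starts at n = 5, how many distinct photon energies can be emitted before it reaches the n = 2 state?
6

The electron can occupy levels n = 2, 3, ..., 5 during de-excitation — that is m = 5 - 2 + 1 = 4 distinct levels.

The number of distinct spectral lines equals the number of ways to choose 2 of these m levels (each pair gives one possible emission transition):

Number of lines = m(m-1)/2 = 4×3/2 = 6

These correspond to all possible transitions between the 4 levels:
5 → 4, 5 → 3, 5 → 2, 4 → 3, 4 → 2, 3 → 2

Each transition produces a photon with a unique energy (and thus wavelength). This count does not depend on Z.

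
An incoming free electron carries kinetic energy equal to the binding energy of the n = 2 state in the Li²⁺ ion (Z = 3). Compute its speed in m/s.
3.282e+06 m/s (or 1.09460% of c)

The binding energy at n = 2 for Li²⁺ is:
E_2 = -13.6057 × 3²/2² = -30.6128250 eV
|E_2| = 30.6128250 eV

Convert to Joules:
KE = 30.6128250 eV × (1.602177 × 10⁻¹⁹ J/eV) = 4.90472e-18 J

Using KE = ½mv²:
v = √(2·KE/m_e)
v = √(2 × 4.90472e-18 J / 9.10938 × 10⁻³¹ kg)
v = 3.282e+06 m/s

This is approximately 1.09460% the speed of light.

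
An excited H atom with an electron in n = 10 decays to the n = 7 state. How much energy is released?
0.14 eV

The energy levels are E_n = -13.6057 eV / n².

Energy at n = 10: E_10 = -13.6057 / 10² = -0.13606 eV
Energy at n = 7: E_7 = -13.6057 / 7² = -0.27767 eV

For emission (electron falling to lower state), the photon energy is:
E_photon = E_10 - E_7 = |-0.13606 - (-0.27767)|
E_photon = 0.14 eV

This energy is carried away by the emitted photon.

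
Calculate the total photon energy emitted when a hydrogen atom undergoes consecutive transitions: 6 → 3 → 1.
13.23 eV

The energy levels of hydrogen are E_n = -13.6057 / n² eV.

First transition (6 → 3):
ΔE₁ = |E_3 - E_6|
ΔE₁ = |-1.51174444 - (-0.37793611)| = 1.13381 eV

Second transition (3 → 1):
ΔE₂ = |E_1 - E_3|
ΔE₂ = |-13.60570000 - (-1.51174444)| = 12.09396 eV

Total energy released:
E_total = ΔE₁ + ΔE₂ = 1.13381 + 12.09396 = 13.23 eV

Note: This equals the direct transition 6 → 1: 13.23 eV ✓
Energy is conserved regardless of the path taken.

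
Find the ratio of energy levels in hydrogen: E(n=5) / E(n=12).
5.76000

Using E_n = -13.6057 Z² / n² eV with Z = 1:

E_5 = -13.6057 / 5² = -13.6057 / 25 = -0.54422800000 eV
E_12 = -13.6057 / 12² = -13.6057 / 144 = -0.09448402778 eV

The ratio is:
E_5/E_12 = (-0.54422800000) / (-0.09448402778)
E_5/E_12 = (-13.6057/25) / (-13.6057/144)
E_5/E_12 = 144/25
E_5/E_12 = 5.76000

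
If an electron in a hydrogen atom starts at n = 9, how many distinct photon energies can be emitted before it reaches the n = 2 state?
28

The electron can occupy levels n = 2, 3, ..., 9 during de-excitation — that is m = 9 - 2 + 1 = 8 distinct levels.

The number of distinct spectral lines equals the number of ways to choose 2 of these m levels (each pair gives one possible emission transition):

Number of lines = m(m-1)/2 = 8×7/2 = 28

These correspond to all possible transitions between the 8 levels:
9 → 8, 9 → 7, 9 → 6, 9 → 5, 9 → 4, 9 → 3, 9 → 2, 8 → 7...

Each transition produces a photon with a unique energy (and thus wavelength). This count does not depend on Z.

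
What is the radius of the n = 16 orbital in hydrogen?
13.5469 nm (or 135.4693 Å)

The Bohr radius formula is:
r_n = n² a₀ / Z

where a₀ = 0.0529177 nm is the Bohr radius.

For H (Z = 1) at n = 16:
r_16 = 16² × 0.0529177 nm / 1
r_16 = 256 × 0.0529177 nm / 1
r_16 = 13.54693 nm / 1
r_16 = 13.5469 nm

The electron orbits at approximately 13.5469 nm from the nucleus.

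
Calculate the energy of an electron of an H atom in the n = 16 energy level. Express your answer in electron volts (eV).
-0.053 eV

The energy levels of a hydrogen-like atom are given by:
E_n = -13.6057 eV / n²

For n = 16:
E_16 = -13.6057 eV / 16²
E_16 = -13.6057 eV / 256
E_16 = -0.053 eV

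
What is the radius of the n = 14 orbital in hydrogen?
10.3719 nm (or 103.7187 Å)

The Bohr radius formula is:
r_n = n² a₀ / Z

where a₀ = 0.0529177 nm is the Bohr radius.

For H (Z = 1) at n = 14:
r_14 = 14² × 0.0529177 nm / 1
r_14 = 196 × 0.0529177 nm / 1
r_14 = 10.37187 nm / 1
r_14 = 10.3719 nm

The electron orbits at approximately 10.3719 nm from the nucleus.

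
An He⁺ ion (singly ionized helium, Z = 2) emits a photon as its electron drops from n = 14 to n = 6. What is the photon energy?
1.234 eV

The energy levels are E_n = -13.6057 Z² eV / n².

Energy at n = 14: E_14 = -13.6057 × 2² / 14² = -0.277667 eV
Energy at n = 6: E_6 = -13.6057 × 2² / 6² = -1.511744 eV

For emission (electron falling to lower state), the photon energy is:
E_photon = E_14 - E_6 = |-0.277667 - (-1.511744)|
E_photon = 1.234 eV

This energy is carried away by the emitted photon.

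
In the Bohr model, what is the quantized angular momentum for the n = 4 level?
4.218e-34 J·s (or 4ℏ)

In the Bohr model, angular momentum is quantized:
L = nℏ

where ℏ = h/(2π) = 1.05457e-34 J·s

For n = 4:
L = 4 × 1.05457e-34 J·s
L = 4.218e-34 J·s

This can also be written as L = 4ℏ.
The angular momentum is an integer multiple of the reduced Planck constant.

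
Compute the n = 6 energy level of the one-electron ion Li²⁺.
-3.40 eV

For hydrogen-like ions, the energy levels scale with Z²:
E_n = -13.6057 Z² / n² eV

For Li²⁺ (Z = 3) at n = 6:
E_6 = -13.6057 × 3² / 6²
E_6 = -13.6057 × 9 / 36
E_6 = -122.4513 / 36
E_6 = -3.40 eV

The energy is 9 times more negative than hydrogen at the same n due to the stronger nuclear charge.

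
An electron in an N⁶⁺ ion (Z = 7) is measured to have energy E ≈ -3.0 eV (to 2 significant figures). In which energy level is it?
n = 15

The exact energy levels follow E_n = -13.6057 Z² / n² eV with Z = 7.

The measured value (-3.0 eV) is reported to only 2 significant figures, so we must test candidate n values and see which one matches to that precision.

Candidate energies:
  n = 13:  E = -13.6057 × 7² / 13² = -3.94485 eV
  n = 14:  E = -13.6057 × 7² / 14² = -3.40143 eV
  n = 15:  E = -13.6057 × 7² / 15² = -2.96302 eV  ← matches
  n = 16:  E = -13.6057 × 7² / 16² = -2.60422 eV
  n = 17:  E = -13.6057 × 7² / 17² = -2.30685 eV

Checking against the measurement of -3.0 eV (2 sig figs), only n = 15 agrees:
E_15 = -2.96302 eV, which rounds to -3.0 eV ✓

Therefore n = 15.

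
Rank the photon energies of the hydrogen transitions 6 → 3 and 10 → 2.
10 → 2

Calculate the energy for each transition:

Transition 6 → 3:
ΔE₁ = |E_3 - E_6| = |-13.6057/3² - (-13.6057/6²)|
ΔE₁ = |-1.51174444444 - (-0.37793611111)| = 1.13380833 eV

Transition 10 → 2:
ΔE₂ = |E_2 - E_10| = |-13.6057/2² - (-13.6057/10²)|
ΔE₂ = |-3.40142500000 - (-0.13605700000)| = 3.26536800 eV

Since 3.26536800 eV > 1.13380833 eV, the transition 10 → 2 emits the more energetic photon.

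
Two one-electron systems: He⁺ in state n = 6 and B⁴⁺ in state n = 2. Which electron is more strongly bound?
B⁴⁺ at n = 2 (E = -85.04 eV)

Using E_n = -13.6057 Z² / n² eV:

He⁺ (Z = 2) at n = 6:
E = -13.6057 × 2² / 6² = -13.6057 × 4 / 36 = -1.51174 eV

B⁴⁺ (Z = 5) at n = 2:
E = -13.6057 × 5² / 2² = -13.6057 × 25 / 4 = -85.03563 eV

Since -85.03563 eV < -1.51174 eV,
B⁴⁺ at n = 2 is more tightly bound (requires more energy to ionize).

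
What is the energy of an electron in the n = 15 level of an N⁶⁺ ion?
-2.96302 eV

For hydrogen-like ions, the energy levels scale with Z²:
E_n = -13.6057 Z² / n² eV

For N⁶⁺ (Z = 7) at n = 15:
E_15 = -13.6057 × 7² / 15²
E_15 = -13.6057 × 49 / 225
E_15 = -666.6793 / 225
E_15 = -2.96302 eV

The energy is 49 times more negative than hydrogen at the same n due to the stronger nuclear charge.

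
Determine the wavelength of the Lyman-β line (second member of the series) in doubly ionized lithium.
11.390814 nm

The lines of a series are numbered from the longest wavelength (smallest ΔE) outward; the second line is the transition from n = n_f + 2 to n_f.
The Lyman series has all transitions ending at n_f = 1.

For Li²⁺ (Z = 3), the second line (β-line) is the jump from n = 3 to n = 1:
E_3 = -13.6057 × 3² / 3² = -13.60570000 eV
E_1 = -13.6057 × 3² / 1² = -122.45130000 eV
ΔE = E_3 - E_1 = 108.84560000 eV

λ = hc/E = 1239.84 eV·nm / 108.84560000 eV
λ = 11.390814 nm

This is the β-line of the Lyman series in Li²⁺.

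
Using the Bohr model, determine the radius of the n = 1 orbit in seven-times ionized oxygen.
0.0066 nm (or 0.0662 Å)

The Bohr radius formula is:
r_n = n² a₀ / Z

where a₀ = 0.0529177 nm is the Bohr radius.

For O⁷⁺ (Z = 8) at n = 1:
r_1 = 1² × 0.0529177 nm / 8
r_1 = 1 × 0.0529177 nm / 8
r_1 = 0.05292 nm / 8
r_1 = 0.0066 nm

The electron orbits at approximately 0.0066 nm from the nucleus.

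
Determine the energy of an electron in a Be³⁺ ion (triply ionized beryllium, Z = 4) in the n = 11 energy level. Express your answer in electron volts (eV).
-1.79910 eV

The energy levels of a hydrogen-like atom are given by:
E_n = -13.6057 Z² / n² eV  (with Z = 4 for Be³⁺)

For n = 11:
E_11 = -13.6057 × 4² / 11²
E_11 = -13.6057 × 16 / 121
E_11 = -1.79910 eV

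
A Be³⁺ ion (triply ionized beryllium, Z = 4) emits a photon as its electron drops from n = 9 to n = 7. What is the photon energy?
1.7551 eV

The energy levels are E_n = -13.6057 Z² eV / n².

Energy at n = 9: E_9 = -13.6057 × 4² / 9² = -2.6875457 eV
Energy at n = 7: E_7 = -13.6057 × 4² / 7² = -4.4426776 eV

For emission (electron falling to lower state), the photon energy is:
E_photon = E_9 - E_7 = |-2.6875457 - (-4.4426776)|
E_photon = 1.7551 eV

This energy is carried away by the emitted photon.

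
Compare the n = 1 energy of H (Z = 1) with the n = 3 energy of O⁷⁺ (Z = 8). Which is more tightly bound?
O⁷⁺ at n = 3 (E = -96.75164 eV)

Using E_n = -13.6057 Z² / n² eV:

H (Z = 1) at n = 1:
E = -13.6057 × 1² / 1² = -13.6057 × 1 / 1 = -13.60570000 eV

O⁷⁺ (Z = 8) at n = 3:
E = -13.6057 × 8² / 3² = -13.6057 × 64 / 9 = -96.75164444 eV

Since -96.75164444 eV < -13.60570000 eV,
O⁷⁺ at n = 3 is more tightly bound (requires more energy to ionize).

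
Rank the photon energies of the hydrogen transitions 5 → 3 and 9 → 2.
9 → 2

Calculate the energy for each transition:

Transition 5 → 3:
ΔE₁ = |E_3 - E_5| = |-13.6057/3² - (-13.6057/5²)|
ΔE₁ = |-1.51174444444 - (-0.54422800000)| = 0.96751644 eV

Transition 9 → 2:
ΔE₂ = |E_2 - E_9| = |-13.6057/2² - (-13.6057/9²)|
ΔE₂ = |-3.40142500000 - (-0.16797160494)| = 3.23345340 eV

Since 3.23345340 eV > 0.96751644 eV, the transition 9 → 2 emits the more energetic photon.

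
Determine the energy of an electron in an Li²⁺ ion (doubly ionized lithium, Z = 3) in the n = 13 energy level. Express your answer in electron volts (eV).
-0.72456 eV

The energy levels of a hydrogen-like atom are given by:
E_n = -13.6057 Z² / n² eV  (with Z = 3 for Li²⁺)

For n = 13:
E_13 = -13.6057 × 3² / 13²
E_13 = -13.6057 × 9 / 169
E_13 = -0.72456 eV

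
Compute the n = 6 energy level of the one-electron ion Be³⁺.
-6.04698 eV

For hydrogen-like ions, the energy levels scale with Z²:
E_n = -13.6057 Z² / n² eV

For Be³⁺ (Z = 4) at n = 6:
E_6 = -13.6057 × 4² / 6²
E_6 = -13.6057 × 16 / 36
E_6 = -217.6912 / 36
E_6 = -6.04698 eV

The energy is 16 times more negative than hydrogen at the same n due to the stronger nuclear charge.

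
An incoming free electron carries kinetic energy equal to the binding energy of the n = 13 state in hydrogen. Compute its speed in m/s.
1.6828e+05 m/s (or 0.056% of c)

The binding energy at n = 13 for hydrogen is:
E_13 = -13.6057/13² = -0.080507101 eV
|E_13| = 0.080507101 eV

Convert to Joules:
KE = 0.080507101 eV × (1.602177 × 10⁻¹⁹ J/eV) = 1.289866e-20 J

Using KE = ½mv²:
v = √(2·KE/m_e)
v = √(2 × 1.289866e-20 J / 9.10938 × 10⁻³¹ kg)
v = 1.6828e+05 m/s

This is approximately 0.056% the speed of light.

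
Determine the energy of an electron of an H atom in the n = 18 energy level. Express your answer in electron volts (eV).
-0.042 eV

The energy levels of a hydrogen-like atom are given by:
E_n = -13.6057 eV / n²

For n = 18:
E_18 = -13.6057 eV / 18²
E_18 = -13.6057 eV / 324
E_18 = -0.042 eV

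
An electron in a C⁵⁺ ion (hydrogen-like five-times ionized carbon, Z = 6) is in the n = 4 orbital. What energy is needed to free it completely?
30.612825 eV

The ionization energy is the energy needed to remove the electron completely (n → ∞).

For a hydrogen-like ion with Z = 6, E_n = -13.6057 Z² / n² eV.

At n = 4: E_4 = -13.6057 × 6² / 4² = -30.612825000 eV
At n = ∞: E_∞ = 0 eV

Ionization energy = E_∞ - E_4 = 0 - (-30.612825000) = 30.612825000 eV
Ionization energy ≈ 30.612825 eV

This is also called the binding energy of the electron in state n = 4.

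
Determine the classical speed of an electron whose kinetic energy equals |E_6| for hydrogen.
3.65e+05 m/s (or 0.12162% of c)

The binding energy at n = 6 for hydrogen is:
E_6 = -13.6057/6² = -0.3779361 eV
|E_6| = 0.3779361 eV

Convert to Joules:
KE = 0.3779361 eV × (1.602177 × 10⁻¹⁹ J/eV) = 6.0552e-20 J

Using KE = ½mv²:
v = √(2·KE/m_e)
v = √(2 × 6.0552e-20 J / 9.10938 × 10⁻³¹ kg)
v = 3.65e+05 m/s

This is approximately 0.12162% the speed of light.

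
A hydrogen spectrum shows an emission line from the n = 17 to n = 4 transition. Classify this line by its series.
Brackett series

The spectral series in hydrogen are named based on the final (lower) energy level:
- Lyman series: n_final = 1 (ultraviolet)
- Balmer series: n_final = 2 (visible/near-UV)
- Paschen series: n_final = 3 (infrared)
- Brackett series: n_final = 4 (infrared)
- Pfund series: n_final = 5 (far infrared)

Since this transition ends at n = 4, it belongs to the Brackett series.

For reference, this 17 → 4 line has photon energy
ΔE = 13.6057 eV × (1/4² - 1/17²) = 0.8032777033 eV,
corresponding to wavelength λ = hc/ΔE = 1239.84 eV·nm / 0.8032777033 eV = 1543.4762 nm in the infrared region.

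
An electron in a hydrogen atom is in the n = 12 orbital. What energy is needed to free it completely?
0.0945 eV

The ionization energy is the energy needed to remove the electron completely (n → ∞).

For hydrogen, E_n = -13.6057 eV / n².

At n = 12: E_12 = -13.6057 / 12² = -0.0944840 eV
At n = ∞: E_∞ = 0 eV

Ionization energy = E_∞ - E_12 = 0 - (-0.0944840) = 0.0944840 eV
Ionization energy ≈ 0.0945 eV

This is also called the binding energy of the electron in state n = 12.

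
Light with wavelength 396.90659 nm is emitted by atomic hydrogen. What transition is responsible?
n = 7 → n = 2

First, find the photon energy from the wavelength (hc = 1239.84 eV·nm):
E = hc/λ = 1239.84 eV·nm / 396.90659 nm = 3.1237577 eV

The energy levels of hydrogen satisfy E_n = -13.6057 / n² eV, so an emission n_i → n_f releases
ΔE = 13.6057 × (1/n_f² − 1/n_i²) eV.

Setting ΔE equal to the photon energy:
1/n_f² − 1/n_i² = 3.1237577 / 13.6057 = 0.22959184

Since 1/n_i² must be positive, we need 1/n_f² > 0.22959184, i.e. n_f ≤ 2. For each allowed n_f, solve n_i = (1/n_f² − 0.22959184)^(−1/2) and check whether it is a whole number:
  n_f = 1: 1/n_i² = 1.00000000 − 0.22959184 = 0.77040816 → n_i = 1.139  (not an integer) ✗
  n_f = 2: 1/n_i² = 0.25000000 − 0.22959184 = 0.02040816 → n_i = 7.000  → integer, n_i = 7 ✓

Only n_f = 2 gives an integer upper level, n_i = 7.

The transition is from n = 7 to n = 2 (emission).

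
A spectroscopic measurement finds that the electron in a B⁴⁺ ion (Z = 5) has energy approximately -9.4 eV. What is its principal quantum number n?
n = 6

The exact energy levels follow E_n = -13.6057 Z² / n² eV with Z = 5.

The measured value (-9.4 eV) is reported to only 2 significant figures, so we must test candidate n values and see which one matches to that precision.

Candidate energies:
  n = 4:  E = -13.6057 × 5² / 4² = -21.25891 eV
  n = 5:  E = -13.6057 × 5² / 5² = -13.60570 eV
  n = 6:  E = -13.6057 × 5² / 6² = -9.44840 eV  ← matches
  n = 7:  E = -13.6057 × 5² / 7² = -6.94168 eV
  n = 8:  E = -13.6057 × 5² / 8² = -5.31473 eV

Checking against the measurement of -9.4 eV (2 sig figs), only n = 6 agrees:
E_6 = -9.44840 eV, which rounds to -9.4 eV ✓

Therefore n = 6.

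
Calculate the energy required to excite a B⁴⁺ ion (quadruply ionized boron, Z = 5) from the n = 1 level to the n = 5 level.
326.537 eV

The energy levels of a hydrogen-like atom are E_n = -13.6057 Z² eV / n².

Energy at n = 1: E_1 = -13.6057 × 5² / 1² = -340.142500 eV
Energy at n = 5: E_5 = -13.6057 × 5² / 5² = -13.605700 eV

The excitation energy is the difference:
ΔE = E_5 - E_1
ΔE = -13.605700 - (-340.142500)
ΔE = 326.537 eV

Since this is positive, energy must be absorbed (photon absorption).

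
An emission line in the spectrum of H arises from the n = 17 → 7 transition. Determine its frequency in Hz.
5.5756e+13 Hz

First, find the transition energy:
E_17 = -13.6057 / 17² = -0.04707855 eV
E_7 = -13.6057 / 7² = -0.27766735 eV
|ΔE| = |E_7 - E_17| = 0.23058880 eV

Convert to Joules: E = 0.23058880 eV × (1.602177 × 10⁻¹⁹ J/eV) = 3.694441e-20 J

Using E = hf:
f = E/h = 3.694441e-20 J / (6.62607 × 10⁻³⁴ J·s)
f = 5.5756e+13 Hz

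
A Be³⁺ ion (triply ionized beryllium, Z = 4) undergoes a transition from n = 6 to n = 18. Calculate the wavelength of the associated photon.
230.664 nm

First, find the transition energy using E_n = -13.6057 Z² / n² eV:
E_6 = -13.6057 × 4² / 6² = -6.0469778 eV
E_18 = -13.6057 × 4² / 18² = -0.6718864 eV

Photon energy: |ΔE| = |E_18 - E_6| = 5.3750914 eV

Convert to wavelength using E = hc/λ with hc = 1239.84 eV·nm:
λ = hc/E = 1239.84 eV·nm / 5.3750914 eV
λ = 230.664 nm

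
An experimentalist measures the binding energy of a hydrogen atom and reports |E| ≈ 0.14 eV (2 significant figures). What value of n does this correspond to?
n = 10

The exact energy levels follow E_n = -13.6057 eV / n².

The measured value (-0.14 eV) is reported to only 2 significant figures, so we must test candidate n values and see which one matches to that precision.

Candidate energies:
  n = 8:  E = -13.6057/8² = -0.21259 eV
  n = 9:  E = -13.6057/9² = -0.16797 eV
  n = 10:  E = -13.6057/10² = -0.13606 eV  ← matches
  n = 11:  E = -13.6057/11² = -0.11244 eV
  n = 12:  E = -13.6057/12² = -0.09448 eV

Checking against the measurement of -0.14 eV (2 sig figs), only n = 10 agrees:
E_10 = -0.13606 eV, which rounds to -0.14 eV ✓

Therefore n = 10.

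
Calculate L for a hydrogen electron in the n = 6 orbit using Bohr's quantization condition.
6.33e-34 J·s (or 6ℏ)

In the Bohr model, angular momentum is quantized:
L = nℏ

where ℏ = h/(2π) = 1.0546e-34 J·s

For n = 6:
L = 6 × 1.0546e-34 J·s
L = 6.33e-34 J·s

This can also be written as L = 6ℏ.
The angular momentum is an integer multiple of the reduced Planck constant.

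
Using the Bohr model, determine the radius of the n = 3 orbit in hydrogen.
0.476260 nm (or 4.762595 Å)

The Bohr radius formula is:
r_n = n² a₀ / Z

where a₀ = 0.052917721 nm is the Bohr radius.

For H (Z = 1) at n = 3:
r_3 = 3² × 0.052917721 nm / 1
r_3 = 9 × 0.052917721 nm / 1
r_3 = 0.4762595 nm / 1
r_3 = 0.476260 nm

The electron orbits at approximately 0.476260 nm from the nucleus.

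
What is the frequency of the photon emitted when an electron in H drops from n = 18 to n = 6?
8.12e+13 Hz

First, find the transition energy:
E_18 = -13.6057 / 18² = -0.041993 eV
E_6 = -13.6057 / 6² = -0.377936 eV
|ΔE| = |E_6 - E_18| = 0.335943 eV

Convert to Joules: E = 0.335943 eV × (1.602177 × 10⁻¹⁹ J/eV) = 5.3824e-20 J

Using E = hf:
f = E/h = 5.3824e-20 J / (6.62607 × 10⁻³⁴ J·s)
f = 8.12e+13 Hz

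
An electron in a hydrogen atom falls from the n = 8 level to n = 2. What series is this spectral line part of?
Balmer series

The spectral series in hydrogen are named based on the final (lower) energy level:
- Lyman series: n_final = 1 (ultraviolet)
- Balmer series: n_final = 2 (visible/near-UV)
- Paschen series: n_final = 3 (infrared)
- Brackett series: n_final = 4 (infrared)
- Pfund series: n_final = 5 (far infrared)

Since this transition ends at n = 2, it belongs to the Balmer series.

For reference, this 8 → 2 line has photon energy
ΔE = 13.6057 eV × (1/2² - 1/8²) = 3.188835938 eV,
corresponding to wavelength λ = hc/ΔE = 1239.84 eV·nm / 3.188835938 eV = 388.80646 nm in the visible/near-UV region.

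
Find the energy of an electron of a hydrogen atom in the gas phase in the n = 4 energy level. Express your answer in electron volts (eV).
-0.850 eV

The energy levels of a hydrogen-like atom are given by:
E_n = -13.6057 eV / n²

For n = 4:
E_4 = -13.6057 eV / 4²
E_4 = -13.6057 eV / 16
E_4 = -0.850 eV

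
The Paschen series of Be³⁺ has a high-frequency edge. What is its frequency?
5.84861e+15 Hz

The series limit corresponds to the transition from n = ∞ to n = 3.
This is the highest energy (shortest wavelength) transition in the Paschen series.

E_∞ = 0 eV
E_3 = -13.6057 × 4² / 3² = -24.18791111 eV

Energy at series limit:
ΔE = E_∞ - E_3 = 0 - (-24.18791111) = 24.18791111 eV
E = 24.18791111 eV × (1.602177 × 10⁻¹⁹ J/eV) = 3.8753315e-18 J
f = E/h = 3.8753315e-18 J / (6.62607 × 10⁻³⁴ J·s) = 5.84861e+15 Hz

This energy equals the ionization energy from the n = 3 state of Be³⁺.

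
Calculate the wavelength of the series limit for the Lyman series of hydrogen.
91.13 nm

The series limit corresponds to the transition from n = ∞ to n = 1.
This is the highest energy (shortest wavelength) transition in the Lyman series.

E_∞ = 0 eV
E_1 = -13.6057 / 1² = -13.6057 eV

Energy at series limit:
ΔE = E_∞ - E_1 = 0 - (-13.6057) = 13.6057 eV
λ = hc/E = 1239.84 eV·nm / 13.6057 eV = 91.13 nm

This energy equals the ionization energy from the n = 1 state of hydrogen.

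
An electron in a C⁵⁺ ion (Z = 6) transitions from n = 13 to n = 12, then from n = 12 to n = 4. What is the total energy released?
27.71 eV

The energy levels of C⁵⁺ are E_n = -13.6057 × 6² / n² eV.

First transition (13 → 12):
ΔE₁ = |E_12 - E_13|
ΔE₁ = |-3.40142500 - (-2.89825562)| = 0.50317 eV

Second transition (12 → 4):
ΔE₂ = |E_4 - E_12|
ΔE₂ = |-30.61282500 - (-3.40142500)| = 27.21140 eV

Total energy released:
E_total = ΔE₁ + ΔE₂ = 0.50317 + 27.21140 = 27.71 eV

Note: This equals the direct transition 13 → 4: 27.71 eV ✓
Energy is conserved regardless of the path taken.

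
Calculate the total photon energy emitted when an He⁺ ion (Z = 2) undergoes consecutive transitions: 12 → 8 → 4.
3.0235 eV

The energy levels of He⁺ are E_n = -13.6057 × 2² / n² eV.

First transition (12 → 8):
ΔE₁ = |E_8 - E_12|
ΔE₁ = |-0.8503562500 - (-0.3779361111)| = 0.4724201 eV

Second transition (8 → 4):
ΔE₂ = |E_4 - E_8|
ΔE₂ = |-3.4014250000 - (-0.8503562500)| = 2.5510688 eV

Total energy released:
E_total = ΔE₁ + ΔE₂ = 0.4724201 + 2.5510688 = 3.0235 eV

Note: This equals the direct transition 12 → 4: 3.0235 eV ✓
Energy is conserved regardless of the path taken.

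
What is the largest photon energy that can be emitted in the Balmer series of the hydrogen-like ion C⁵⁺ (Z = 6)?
122.45130 eV

The series limit corresponds to the transition from n = ∞ to n = 2.
This is the highest energy (shortest wavelength) transition in the Balmer series.

E_∞ = 0 eV
E_2 = -13.6057 × 6² / 2² = -122.45130 eV

Energy at series limit:
ΔE = E_∞ - E_2 = 0 - (-122.45130) = 122.45130 eV

This energy equals the ionization energy from the n = 2 state of C⁵⁺.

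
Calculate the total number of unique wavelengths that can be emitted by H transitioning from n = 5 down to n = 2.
6

The electron can occupy levels n = 2, 3, ..., 5 during de-excitation — that is m = 5 - 2 + 1 = 4 distinct levels.

The number of distinct spectral lines equals the number of ways to choose 2 of these m levels (each pair gives one possible emission transition):

Number of lines = m(m-1)/2 = 4×3/2 = 6

These correspond to all possible transitions between the 4 levels:
5 → 4, 5 → 3, 5 → 2, 4 → 3, 4 → 2, 3 → 2

Each transition produces a photon with a unique energy (and thus wavelength). This count does not depend on Z.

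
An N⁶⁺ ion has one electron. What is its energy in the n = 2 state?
-166.670 eV

For hydrogen-like ions, the energy levels scale with Z²:
E_n = -13.6057 Z² / n² eV

For N⁶⁺ (Z = 7) at n = 2:
E_2 = -13.6057 × 7² / 2²
E_2 = -13.6057 × 49 / 4
E_2 = -666.6793 / 4
E_2 = -166.670 eV

The energy is 49 times more negative than hydrogen at the same n due to the stronger nuclear charge.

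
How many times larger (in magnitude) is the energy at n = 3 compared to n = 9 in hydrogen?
9.000

Using E_n = -13.6057 Z² / n² eV with Z = 1:

E_3 = -13.6057 / 3² = -13.6057 / 9 = -1.511744444 eV
E_9 = -13.6057 / 9² = -13.6057 / 81 = -0.167971605 eV

The ratio is:
E_3/E_9 = (-1.511744444) / (-0.167971605)
E_3/E_9 = (-13.6057/9) / (-13.6057/81)
E_3/E_9 = 81/9
E_3/E_9 = 9.000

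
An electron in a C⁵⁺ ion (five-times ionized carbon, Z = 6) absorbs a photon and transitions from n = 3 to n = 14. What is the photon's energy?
51.924 eV

The energy levels of a hydrogen-like atom are E_n = -13.6057 Z² eV / n².

Energy at n = 3: E_3 = -13.6057 × 6² / 3² = -54.422800 eV
Energy at n = 14: E_14 = -13.6057 × 6² / 14² = -2.499006 eV

The excitation energy is the difference:
ΔE = E_14 - E_3
ΔE = -2.499006 - (-54.422800)
ΔE = 51.924 eV

Since this is positive, energy must be absorbed (photon absorption).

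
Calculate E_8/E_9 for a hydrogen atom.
1.265625

Using E_n = -13.6057 Z² / n² eV with Z = 1:

E_8 = -13.6057 / 8² = -13.6057 / 64 = -0.21258906250 eV
E_9 = -13.6057 / 9² = -13.6057 / 81 = -0.16797160494 eV

The ratio is:
E_8/E_9 = (-0.21258906250) / (-0.16797160494)
E_8/E_9 = (-13.6057/64) / (-13.6057/81)
E_8/E_9 = 81/64
E_8/E_9 = 1.265625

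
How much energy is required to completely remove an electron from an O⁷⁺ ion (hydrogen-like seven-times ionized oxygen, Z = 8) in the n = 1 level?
870.764800 eV

The ionization energy is the energy needed to remove the electron completely (n → ∞).

For a hydrogen-like ion with Z = 8, E_n = -13.6057 Z² / n² eV.

At n = 1: E_1 = -13.6057 × 8² / 1² = -870.764800000 eV
At n = ∞: E_∞ = 0 eV

Ionization energy = E_∞ - E_1 = 0 - (-870.764800000) = 870.764800000 eV
Ionization energy ≈ 870.764800 eV

This is also called the binding energy of the electron in state n = 1.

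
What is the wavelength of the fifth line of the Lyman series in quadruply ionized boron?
3.7492 nm

The lines of a series are numbered from the longest wavelength (smallest ΔE) outward; the fifth line is the transition from n = n_f + 5 to n_f.
The Lyman series has all transitions ending at n_f = 1.

For B⁴⁺ (Z = 5), the fifth line (ε-line) is the jump from n = 6 to n = 1:
E_6 = -13.6057 × 5² / 6² = -9.448403 eV
E_1 = -13.6057 × 5² / 1² = -340.142500 eV
ΔE = E_6 - E_1 = 330.694097 eV

λ = hc/E = 1239.84 eV·nm / 330.694097 eV
λ = 3.7492 nm

This is the ε-line of the Lyman series in B⁴⁺.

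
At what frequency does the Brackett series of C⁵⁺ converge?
7.4021e+15 Hz

The series limit corresponds to the transition from n = ∞ to n = 4.
This is the highest energy (shortest wavelength) transition in the Brackett series.

E_∞ = 0 eV
E_4 = -13.6057 × 6² / 4² = -30.612825 eV

Energy at series limit:
ΔE = E_∞ - E_4 = 0 - (-30.612825) = 30.612825 eV
E = 30.612825 eV × (1.602177 × 10⁻¹⁹ J/eV) = 4.904716e-18 J
f = E/h = 4.904716e-18 J / (6.62607 × 10⁻³⁴ J·s) = 7.4021e+15 Hz

This energy equals the ionization energy from the n = 4 state of C⁵⁺.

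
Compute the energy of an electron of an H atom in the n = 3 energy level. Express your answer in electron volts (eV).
-1.51174 eV

The energy levels of a hydrogen-like atom are given by:
E_n = -13.6057 eV / n²

For n = 3:
E_3 = -13.6057 eV / 3²
E_3 = -13.6057 eV / 9
E_3 = -1.51174 eV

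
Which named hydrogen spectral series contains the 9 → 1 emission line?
Lyman series

The spectral series in hydrogen are named based on the final (lower) energy level:
- Lyman series: n_final = 1 (ultraviolet)
- Balmer series: n_final = 2 (visible/near-UV)
- Paschen series: n_final = 3 (infrared)
- Brackett series: n_final = 4 (infrared)
- Pfund series: n_final = 5 (far infrared)

Since this transition ends at n = 1, it belongs to the Lyman series.

For reference, this 9 → 1 line has photon energy
ΔE = 13.6057 eV × (1/1² - 1/9²) = 13.43773 eV,
corresponding to wavelength λ = hc/ΔE = 1239.84 eV·nm / 13.43773 eV = 92.266 nm in the ultraviolet region.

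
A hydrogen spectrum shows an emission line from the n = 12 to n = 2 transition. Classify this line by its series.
Balmer series

The spectral series in hydrogen are named based on the final (lower) energy level:
- Lyman series: n_final = 1 (ultraviolet)
- Balmer series: n_final = 2 (visible/near-UV)
- Paschen series: n_final = 3 (infrared)
- Brackett series: n_final = 4 (infrared)
- Pfund series: n_final = 5 (far infrared)

Since this transition ends at n = 2, it belongs to the Balmer series.

For reference, this 12 → 2 line has photon energy
ΔE = 13.6057 eV × (1/2² - 1/12²) = 3.306941 eV,
corresponding to wavelength λ = hc/ΔE = 1239.84 eV·nm / 3.306941 eV = 374.92 nm in the visible/near-UV region.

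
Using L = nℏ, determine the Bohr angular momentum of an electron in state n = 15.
1.5819e-33 J·s (or 15ℏ)

In the Bohr model, angular momentum is quantized:
L = nℏ

where ℏ = h/(2π) = 1.054572e-34 J·s

For n = 15:
L = 15 × 1.054572e-34 J·s
L = 1.5819e-33 J·s

This can also be written as L = 15ℏ.
The angular momentum is an integer multiple of the reduced Planck constant.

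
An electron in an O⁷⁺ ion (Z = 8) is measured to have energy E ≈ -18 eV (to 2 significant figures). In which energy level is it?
n = 7

The exact energy levels follow E_n = -13.6057 Z² / n² eV with Z = 8.

The measured value (-18 eV) is reported to only 2 significant figures, so we must test candidate n values and see which one matches to that precision.

Candidate energies:
  n = 5:  E = -13.6057 × 8² / 5² = -34.83059 eV
  n = 6:  E = -13.6057 × 8² / 6² = -24.18791 eV
  n = 7:  E = -13.6057 × 8² / 7² = -17.77071 eV  ← matches
  n = 8:  E = -13.6057 × 8² / 8² = -13.60570 eV
  n = 9:  E = -13.6057 × 8² / 9² = -10.75018 eV

Checking against the measurement of -18 eV (2 sig figs), only n = 7 agrees:
E_7 = -17.77071 eV, which rounds to -18 eV ✓

Therefore n = 7.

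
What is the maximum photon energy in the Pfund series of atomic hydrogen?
0.54 eV

The series limit corresponds to the transition from n = ∞ to n = 5.
This is the highest energy (shortest wavelength) transition in the Pfund series.

E_∞ = 0 eV
E_5 = -13.6057 / 5² = -0.54 eV

Energy at series limit:
ΔE = E_∞ - E_5 = 0 - (-0.54) = 0.54 eV

This energy equals the ionization energy from the n = 5 state of hydrogen.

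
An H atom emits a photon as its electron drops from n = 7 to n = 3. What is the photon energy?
1.2341 eV

The energy levels are E_n = -13.6057 eV / n².

Energy at n = 7: E_7 = -13.6057 / 7² = -0.2776673 eV
Energy at n = 3: E_3 = -13.6057 / 3² = -1.5117444 eV

For emission (electron falling to lower state), the photon energy is:
E_photon = E_7 - E_3 = |-0.2776673 - (-1.5117444)|
E_photon = 1.2341 eV

This energy is carried away by the emitted photon.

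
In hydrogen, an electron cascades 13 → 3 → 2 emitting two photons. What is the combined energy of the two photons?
3.3209 eV

The energy levels of hydrogen are E_n = -13.6057 / n² eV.

First transition (13 → 3):
ΔE₁ = |E_3 - E_13|
ΔE₁ = |-1.5117444444 - (-0.0805071006)| = 1.4312373 eV

Second transition (3 → 2):
ΔE₂ = |E_2 - E_3|
ΔE₂ = |-3.4014250000 - (-1.5117444444)| = 1.8896806 eV

Total energy released:
E_total = ΔE₁ + ΔE₂ = 1.4312373 + 1.8896806 = 3.3209 eV

Note: This equals the direct transition 13 → 2: 3.3209 eV ✓
Energy is conserved regardless of the path taken.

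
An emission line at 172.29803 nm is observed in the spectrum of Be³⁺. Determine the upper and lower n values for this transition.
n = 12 → n = 5

First, find the photon energy from the wavelength (hc = 1239.84 eV·nm):
E = hc/λ = 1239.84 eV·nm / 172.29803 nm = 7.1959035 eV

The energy levels of Be³⁺ satisfy E_n = -13.6057 × 4² / n² eV, so an emission n_i → n_f releases
ΔE = 13.6057 × 4² × (1/n_f² − 1/n_i²) eV.

Setting ΔE equal to the photon energy:
1/n_f² − 1/n_i² = 7.1959035 / (13.6057 × 4²) = 0.033055555

Since 1/n_i² must be positive, we need 1/n_f² > 0.033055555, i.e. n_f ≤ 5. For each allowed n_f, solve n_i = (1/n_f² − 0.033055555)^(−1/2) and check whether it is a whole number:
  n_f = 1: 1/n_i² = 1.000000000 − 0.033055555 = 0.966944445 → n_i = 1.017  (not an integer) ✗
  n_f = 2: 1/n_i² = 0.250000000 − 0.033055555 = 0.216944445 → n_i = 2.147  (not an integer) ✗
  n_f = 3: 1/n_i² = 0.111111111 − 0.033055555 = 0.078055556 → n_i = 3.579  (not an integer) ✗
  n_f = 4: 1/n_i² = 0.062500000 − 0.033055555 = 0.029444445 → n_i = 5.828  (not an integer) ✗
  n_f = 5: 1/n_i² = 0.040000000 − 0.033055555 = 0.006944445 → n_i = 12.000  → integer, n_i = 12 ✓

Only n_f = 5 gives an integer upper level, n_i = 12.

The transition is from n = 12 to n = 5 (emission).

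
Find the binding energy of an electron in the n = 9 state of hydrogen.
0.17 eV

The ionization energy is the energy needed to remove the electron completely (n → ∞).

For hydrogen, E_n = -13.6057 eV / n².

At n = 9: E_9 = -13.6057 / 9² = -0.16797 eV
At n = ∞: E_∞ = 0 eV

Ionization energy = E_∞ - E_9 = 0 - (-0.16797) = 0.16797 eV
Ionization energy ≈ 0.17 eV

This is also called the binding energy of the electron in state n = 9.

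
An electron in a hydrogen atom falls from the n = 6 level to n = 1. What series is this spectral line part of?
Lyman series

The spectral series in hydrogen are named based on the final (lower) energy level:
- Lyman series: n_final = 1 (ultraviolet)
- Balmer series: n_final = 2 (visible/near-UV)
- Paschen series: n_final = 3 (infrared)
- Brackett series: n_final = 4 (infrared)
- Pfund series: n_final = 5 (far infrared)

Since this transition ends at n = 1, it belongs to the Lyman series.

For reference, this 6 → 1 line has photon energy
ΔE = 13.6057 eV × (1/1² - 1/6²) = 13.2278 eV,
corresponding to wavelength λ = hc/ΔE = 1239.84 eV·nm / 13.2278 eV = 93.73 nm in the ultraviolet region.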